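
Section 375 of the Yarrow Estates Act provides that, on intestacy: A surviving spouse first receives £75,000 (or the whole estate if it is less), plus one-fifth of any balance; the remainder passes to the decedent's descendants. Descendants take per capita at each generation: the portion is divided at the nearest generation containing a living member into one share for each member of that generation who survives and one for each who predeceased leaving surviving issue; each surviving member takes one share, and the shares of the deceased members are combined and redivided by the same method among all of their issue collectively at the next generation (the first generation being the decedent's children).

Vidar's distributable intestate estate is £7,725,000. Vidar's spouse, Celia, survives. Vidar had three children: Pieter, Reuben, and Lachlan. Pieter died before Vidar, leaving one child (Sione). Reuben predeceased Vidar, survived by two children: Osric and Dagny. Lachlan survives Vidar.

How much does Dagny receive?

Celia first takes £75,000, leaving a balance of £7,650,000. Celia then takes one-fifth of the balance (£1,530,000), for a total of £1,605,000. The remaining £6,120,000 passes to the descendants.
The descendants' portion (£6,120,000) is divided at the children's generation into 3 shares of £2,040,000. Lachlan takes £2,040,000. The 2 shares of the deceased (Pieter and Reuben) are combined into a pool of £4,080,000.
That pool (£4,080,000) is divided at the grandchildren's generation equally among Sione, Osric, and Dagny: £1,360,000 each.

Dagny receives £1,360,000.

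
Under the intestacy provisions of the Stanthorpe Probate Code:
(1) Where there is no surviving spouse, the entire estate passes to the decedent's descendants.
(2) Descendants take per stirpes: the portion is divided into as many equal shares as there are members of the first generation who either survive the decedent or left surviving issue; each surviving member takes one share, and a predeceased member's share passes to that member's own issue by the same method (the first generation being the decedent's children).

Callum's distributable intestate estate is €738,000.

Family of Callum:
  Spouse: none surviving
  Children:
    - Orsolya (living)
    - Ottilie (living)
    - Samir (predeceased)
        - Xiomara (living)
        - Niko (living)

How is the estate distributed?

Orsolya: €246,000; Ottilie: €246,000; Xiomara: €123,000; Niko: €123,000

The entire €738,000 passes to the descendants.
That amount (€738,000) is divided into 3 shares of €246,000: Orsolya and Ottilie each take €246,000; Samir's €246,000 share passes to Samir's issue.
Samir's share (€246,000) is divided into 2 shares of €123,000: Xiomara and Niko each take €123,000.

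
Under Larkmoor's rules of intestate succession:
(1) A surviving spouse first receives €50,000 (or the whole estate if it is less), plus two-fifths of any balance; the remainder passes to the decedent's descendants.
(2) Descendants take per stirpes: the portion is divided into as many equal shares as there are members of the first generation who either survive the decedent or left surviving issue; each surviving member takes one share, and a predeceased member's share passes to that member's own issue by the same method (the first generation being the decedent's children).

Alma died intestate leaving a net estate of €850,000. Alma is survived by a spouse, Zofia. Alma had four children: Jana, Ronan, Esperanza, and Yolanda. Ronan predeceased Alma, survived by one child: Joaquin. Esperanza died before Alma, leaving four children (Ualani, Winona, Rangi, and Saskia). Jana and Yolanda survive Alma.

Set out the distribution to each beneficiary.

Zofia first takes €50,000, leaving a balance of €800,000. Zofia then takes two-fifths of the balance (€320,000), for a total of €370,000. The remaining €480,000 passes to the descendants.
The descendants' portion (€480,000) is divided into 4 shares of €120,000: Jana and Yolanda each take €120,000; Ronan's €120,000 share passes to Ronan's issue; Esperanza's €120,000 share passes to Esperanza's issue.
Ronan's share (€120,000) passes entirely to Joaquin.
Esperanza's share (€120,000) is divided into 4 shares of €30,000: Ualani, Winona, Rangi, and Saskia each take €30,000.

Zofia: €370,000; Jana: €120,000; Joaquin: €120,000; Ualani: €30,000; Winona: €30,000; Rangi: €30,000; Saskia: €30,000; Yolanda: €120,000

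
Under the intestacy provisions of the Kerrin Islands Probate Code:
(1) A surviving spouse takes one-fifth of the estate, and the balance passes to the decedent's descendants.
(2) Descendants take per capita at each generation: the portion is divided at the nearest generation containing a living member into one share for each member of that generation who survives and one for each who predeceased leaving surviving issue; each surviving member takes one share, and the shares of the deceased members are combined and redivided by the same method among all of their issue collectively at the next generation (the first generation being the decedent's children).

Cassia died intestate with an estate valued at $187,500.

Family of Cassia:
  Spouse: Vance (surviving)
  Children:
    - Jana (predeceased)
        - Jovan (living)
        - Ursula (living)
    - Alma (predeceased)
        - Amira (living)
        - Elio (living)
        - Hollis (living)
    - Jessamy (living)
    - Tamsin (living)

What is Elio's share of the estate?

Vance takes one-fifth of $187,500 = $37,500. The remaining $150,000 passes to the descendants.
The descendants' portion ($150,000) is divided at the children's generation into 4 shares of $37,500. Jessamy and Tamsin each take $37,500. The 2 shares of the deceased (Jana and Alma) are combined into a pool of $75,000.
That pool ($75,000) is divided at the grandchildren's generation equally among Jovan, Ursula, Amira, Elio, and Hollis: $15,000 each.

Elio receives $15,000.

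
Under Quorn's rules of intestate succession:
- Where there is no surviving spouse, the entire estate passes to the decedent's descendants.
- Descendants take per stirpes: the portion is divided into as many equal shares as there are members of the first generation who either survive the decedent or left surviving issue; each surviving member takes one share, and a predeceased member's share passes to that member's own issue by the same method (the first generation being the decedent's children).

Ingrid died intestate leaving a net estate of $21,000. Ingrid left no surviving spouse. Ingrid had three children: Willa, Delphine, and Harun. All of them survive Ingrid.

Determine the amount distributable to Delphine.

The entire $21,000 passes to the descendants.
That amount ($21,000) is divided into 3 shares of $7,000: Willa, Delphine, and Harun each take $7,000.

Delphine receives $7,000.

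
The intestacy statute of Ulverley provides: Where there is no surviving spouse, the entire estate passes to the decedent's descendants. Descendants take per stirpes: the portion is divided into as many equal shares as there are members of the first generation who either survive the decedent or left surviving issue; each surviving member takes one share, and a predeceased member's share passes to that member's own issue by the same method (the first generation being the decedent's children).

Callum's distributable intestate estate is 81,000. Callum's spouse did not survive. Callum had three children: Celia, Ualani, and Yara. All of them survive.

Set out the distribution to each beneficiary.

The entire 81,000 passes to the descendants.
That amount (81,000) is divided into 3 shares of 27,000: Celia, Ualani, and Yara each take 27,000.

Celia: 27,000; Ualani: 27,000; Yara: 27,000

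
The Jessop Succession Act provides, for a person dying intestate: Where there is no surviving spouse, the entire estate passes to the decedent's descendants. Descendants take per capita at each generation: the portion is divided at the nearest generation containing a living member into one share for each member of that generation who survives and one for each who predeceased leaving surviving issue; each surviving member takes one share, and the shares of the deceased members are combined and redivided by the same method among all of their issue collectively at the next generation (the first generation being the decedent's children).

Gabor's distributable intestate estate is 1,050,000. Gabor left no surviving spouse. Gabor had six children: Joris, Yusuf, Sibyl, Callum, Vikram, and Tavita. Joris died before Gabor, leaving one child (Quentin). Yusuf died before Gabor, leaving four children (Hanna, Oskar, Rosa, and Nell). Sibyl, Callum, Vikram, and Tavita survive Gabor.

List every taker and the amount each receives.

The entire 1,050,000 passes to the descendants.
That amount (1,050,000) is divided at the children's generation into 6 shares of 175,000. Sibyl, Callum, Vikram, and Tavita each take 175,000. The 2 shares of the deceased (Joris and Yusuf) are combined into a pool of 350,000.
That pool (350,000) is divided at the grandchildren's generation equally among Quentin, Hanna, Oskar, Rosa, and Nell: 70,000 each.

Quentin: 70,000; Hanna: 70,000; Oskar: 70,000; Rosa: 70,000; Nell: 70,000; Sibyl: 175,000; Callum: 175,000; Vikram: 175,000; Tavita: 175,000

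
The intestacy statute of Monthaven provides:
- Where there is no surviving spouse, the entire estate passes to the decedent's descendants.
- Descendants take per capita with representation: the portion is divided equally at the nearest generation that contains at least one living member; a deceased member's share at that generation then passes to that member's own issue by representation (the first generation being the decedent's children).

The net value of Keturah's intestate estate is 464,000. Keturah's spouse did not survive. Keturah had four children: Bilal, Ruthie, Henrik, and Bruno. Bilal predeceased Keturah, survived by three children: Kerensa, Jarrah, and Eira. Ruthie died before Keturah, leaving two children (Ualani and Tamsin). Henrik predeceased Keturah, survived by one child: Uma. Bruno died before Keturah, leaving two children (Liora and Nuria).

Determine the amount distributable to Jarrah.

The entire 464,000 passes to the descendants.
No child survives, so the initial division is made at the grandchildren's generation.
That amount (464,000) is divided into 8 shares of 58,000: Kerensa, Jarrah, Eira, Ualani, Tamsin, Uma, Liora, and Nuria each take 58,000.

Jarrah receives 58,000.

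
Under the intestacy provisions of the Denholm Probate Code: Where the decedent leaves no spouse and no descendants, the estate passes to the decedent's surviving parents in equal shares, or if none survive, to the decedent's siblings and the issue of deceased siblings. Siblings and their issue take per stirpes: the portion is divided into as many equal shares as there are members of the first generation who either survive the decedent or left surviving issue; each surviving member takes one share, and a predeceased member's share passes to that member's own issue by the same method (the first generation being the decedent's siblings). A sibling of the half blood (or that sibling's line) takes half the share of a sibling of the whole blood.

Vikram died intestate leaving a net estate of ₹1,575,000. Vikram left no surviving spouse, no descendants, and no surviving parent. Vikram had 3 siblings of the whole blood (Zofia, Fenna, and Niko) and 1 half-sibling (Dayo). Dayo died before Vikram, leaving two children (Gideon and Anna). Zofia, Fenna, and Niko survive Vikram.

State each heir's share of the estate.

The entire ₹1,575,000 passes to the siblings and their issue.
Counting each half-blood sibling's line as half a unit, there are 7/2 units in ₹1,575,000, so one unit is ₹450,000. Whole-blood lines (Zofia, Fenna, and Niko) take ₹450,000 each; half-blood lines (Dayo) take ₹225,000 each.
Dayo's share (₹225,000) is divided into 2 shares of ₹112,500: Gideon and Anna each take ₹112,500.

Gideon: ₹112,500; Anna: ₹112,500; Zofia: ₹450,000; Fenna: ₹450,000; Niko: ₹450,000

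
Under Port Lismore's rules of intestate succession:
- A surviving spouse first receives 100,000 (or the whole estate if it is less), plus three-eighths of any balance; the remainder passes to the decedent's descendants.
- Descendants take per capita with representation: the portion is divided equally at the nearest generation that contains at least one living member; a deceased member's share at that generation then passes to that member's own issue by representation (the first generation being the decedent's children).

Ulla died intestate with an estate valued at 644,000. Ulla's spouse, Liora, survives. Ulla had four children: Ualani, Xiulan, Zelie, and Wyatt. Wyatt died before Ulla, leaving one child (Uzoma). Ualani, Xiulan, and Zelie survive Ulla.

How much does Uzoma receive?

Liora first takes 100,000, leaving a balance of 544,000. Liora then takes three-eighths of the balance (204,000), for a total of 304,000. The remaining 340,000 passes to the descendants.
The descendants' portion (340,000) is divided into 4 shares of 85,000: Ualani, Xiulan, and Zelie each take 85,000; Wyatt's 85,000 share passes to Wyatt's issue.
Wyatt's share (85,000) passes entirely to Uzoma.

Uzoma receives 85,000.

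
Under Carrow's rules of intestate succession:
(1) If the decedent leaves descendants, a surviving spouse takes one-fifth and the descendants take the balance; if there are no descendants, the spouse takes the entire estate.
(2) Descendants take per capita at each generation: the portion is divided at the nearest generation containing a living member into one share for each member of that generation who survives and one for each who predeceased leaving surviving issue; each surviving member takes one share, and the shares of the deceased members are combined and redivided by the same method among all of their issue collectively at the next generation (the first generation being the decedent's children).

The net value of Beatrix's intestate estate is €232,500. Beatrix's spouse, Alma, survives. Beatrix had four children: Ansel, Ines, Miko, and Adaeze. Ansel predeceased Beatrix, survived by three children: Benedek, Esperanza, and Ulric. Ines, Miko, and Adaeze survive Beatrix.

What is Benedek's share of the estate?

Benedek receives €15,500.

Alma takes one-fifth of €232,500 = €46,500. The remaining €186,000 passes to the descendants.
The descendants' portion (€186,000) is divided at the children's generation into 4 shares of €46,500. Ines, Miko, and Adaeze each take €46,500. The remaining share for the deceased Ansel (€46,500) is carried to the next generation.
That pool (€46,500) is divided at the grandchildren's generation equally among Benedek, Esperanza, and Ulric: €15,500 each.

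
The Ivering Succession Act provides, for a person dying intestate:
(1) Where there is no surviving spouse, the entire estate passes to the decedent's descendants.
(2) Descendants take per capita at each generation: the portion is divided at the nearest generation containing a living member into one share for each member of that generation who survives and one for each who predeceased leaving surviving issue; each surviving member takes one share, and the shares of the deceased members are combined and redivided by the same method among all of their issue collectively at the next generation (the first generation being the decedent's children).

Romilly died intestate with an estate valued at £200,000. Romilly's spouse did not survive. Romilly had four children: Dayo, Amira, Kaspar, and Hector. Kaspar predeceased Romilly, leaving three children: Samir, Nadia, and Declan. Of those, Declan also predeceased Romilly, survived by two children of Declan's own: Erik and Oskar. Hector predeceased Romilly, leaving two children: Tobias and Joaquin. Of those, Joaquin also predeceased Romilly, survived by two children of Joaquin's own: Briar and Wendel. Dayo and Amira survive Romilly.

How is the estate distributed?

The entire £200,000 passes to the descendants.
That amount (£200,000) is divided at the children's generation into 4 shares of £50,000. Dayo and Amira each take £50,000. The 2 shares of the deceased (Kaspar and Hector) are combined into a pool of £100,000.
That pool (£100,000) is divided at the grandchildren's generation into 5 shares of £20,000. Samir, Nadia, and Tobias each take £20,000. The 2 shares of the deceased (Declan and Joaquin) are combined into a pool of £40,000.
That pool (£40,000) is divided at the great-grandchildren's generation equally among Erik, Oskar, Briar, and Wendel: £10,000 each.

Dayo: £50,000; Amira: £50,000; Samir: £20,000; Nadia: £20,000; Erik: £10,000; Oskar: £10,000; Tobias: £20,000; Briar: £10,000; Wendel: £10,000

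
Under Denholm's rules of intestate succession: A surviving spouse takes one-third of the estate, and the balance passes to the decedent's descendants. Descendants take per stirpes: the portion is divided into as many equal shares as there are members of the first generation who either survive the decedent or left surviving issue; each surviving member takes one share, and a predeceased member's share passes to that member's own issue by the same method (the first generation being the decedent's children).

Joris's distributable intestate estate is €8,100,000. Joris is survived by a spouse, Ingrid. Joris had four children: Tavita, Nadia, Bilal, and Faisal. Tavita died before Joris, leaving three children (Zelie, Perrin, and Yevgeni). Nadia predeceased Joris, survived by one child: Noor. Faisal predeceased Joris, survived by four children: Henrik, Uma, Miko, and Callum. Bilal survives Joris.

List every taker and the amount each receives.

Ingrid takes one-third of €8,100,000 = €2,700,000. The remaining €5,400,000 passes to the descendants.
The descendants' portion (€5,400,000) is divided into 4 shares of €1,350,000: Bilal takes €1,350,000; Tavita's €1,350,000 share passes to Tavita's issue; Nadia's €1,350,000 share passes to Nadia's issue; Faisal's €1,350,000 share passes to Faisal's issue.
Tavita's share (€1,350,000) is divided into 3 shares of €450,000: Zelie, Perrin, and Yevgeni each take €450,000.
Nadia's share (€1,350,000) passes entirely to Noor.
Faisal's share (€1,350,000) is divided into 4 shares of €337,500: Henrik, Uma, Miko, and Callum each take €337,500.

Ingrid: €2,700,000; Zelie: €450,000; Perrin: €450,000; Yevgeni: €450,000; Noor: €1,350,000; Bilal: €1,350,000; Henrik: €337,500; Uma: €337,500; Miko: €337,500; Callum: €337,500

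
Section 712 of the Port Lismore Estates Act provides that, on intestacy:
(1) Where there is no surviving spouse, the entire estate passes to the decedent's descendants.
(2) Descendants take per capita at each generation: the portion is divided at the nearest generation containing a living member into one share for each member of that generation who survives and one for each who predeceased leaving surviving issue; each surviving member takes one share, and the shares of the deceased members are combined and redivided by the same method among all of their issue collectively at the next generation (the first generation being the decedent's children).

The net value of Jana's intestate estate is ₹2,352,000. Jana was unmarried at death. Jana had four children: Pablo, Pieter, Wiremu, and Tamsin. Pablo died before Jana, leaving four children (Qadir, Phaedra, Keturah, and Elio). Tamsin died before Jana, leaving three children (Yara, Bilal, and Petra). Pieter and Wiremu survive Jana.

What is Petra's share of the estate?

Petra receives ₹168,000.

The entire ₹2,352,000 passes to the descendants.
That amount (₹2,352,000) is divided at the children's generation into 4 shares of ₹588,000. Pieter and Wiremu each take ₹588,000. The 2 shares of the deceased (Pablo and Tamsin) are combined into a pool of ₹1,176,000.
That pool (₹1,176,000) is divided at the grandchildren's generation equally among Qadir, Phaedra, Keturah, Elio, Yara, Bilal, and Petra: ₹168,000 each.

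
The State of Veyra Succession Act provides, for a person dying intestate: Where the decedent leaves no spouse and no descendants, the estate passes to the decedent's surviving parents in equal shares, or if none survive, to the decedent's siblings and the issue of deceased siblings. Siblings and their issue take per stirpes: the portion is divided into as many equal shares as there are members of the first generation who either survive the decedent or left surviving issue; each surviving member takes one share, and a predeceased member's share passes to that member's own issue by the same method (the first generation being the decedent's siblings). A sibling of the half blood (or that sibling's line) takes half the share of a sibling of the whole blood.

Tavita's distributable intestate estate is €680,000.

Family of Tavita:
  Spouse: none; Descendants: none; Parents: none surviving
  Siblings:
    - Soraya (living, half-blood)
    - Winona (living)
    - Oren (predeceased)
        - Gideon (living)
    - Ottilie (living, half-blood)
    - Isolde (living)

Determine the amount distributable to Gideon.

Gideon receives €170,000.

The entire €680,000 passes to the siblings and their issue.
Counting each half-blood sibling's line as half a unit, there are 4 units in €680,000, so one unit is €170,000. Whole-blood lines (Winona, Oren, and Isolde) take €170,000 each; half-blood lines (Soraya and Ottilie) take €85,000 each.
Oren's share (€170,000) passes entirely to Gideon.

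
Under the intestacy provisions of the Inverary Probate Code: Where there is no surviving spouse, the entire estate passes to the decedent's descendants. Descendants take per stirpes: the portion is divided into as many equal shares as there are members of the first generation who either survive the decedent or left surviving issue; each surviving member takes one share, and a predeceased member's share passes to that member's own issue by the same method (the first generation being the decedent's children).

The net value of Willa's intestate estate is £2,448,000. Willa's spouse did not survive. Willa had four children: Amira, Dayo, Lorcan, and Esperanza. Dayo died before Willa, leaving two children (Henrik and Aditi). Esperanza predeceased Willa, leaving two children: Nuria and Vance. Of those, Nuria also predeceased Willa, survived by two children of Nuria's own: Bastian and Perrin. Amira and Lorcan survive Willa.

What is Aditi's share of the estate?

Aditi receives £306,000.

The entire £2,448,000 passes to the descendants.
That amount (£2,448,000) is divided into 4 shares of £612,000: Amira and Lorcan each take £612,000; Dayo's £612,000 share passes to Dayo's issue; Esperanza's £612,000 share passes to Esperanza's issue.
Dayo's share (£612,000) is divided into 2 shares of £306,000: Henrik and Aditi each take £306,000.
Esperanza's share (£612,000) is divided into 2 shares of £306,000: Vance takes £306,000; Nuria's £306,000 share passes to Nuria's issue.
Nuria's share (£306,000) is divided into 2 shares of £153,000: Bastian and Perrin each take £153,000.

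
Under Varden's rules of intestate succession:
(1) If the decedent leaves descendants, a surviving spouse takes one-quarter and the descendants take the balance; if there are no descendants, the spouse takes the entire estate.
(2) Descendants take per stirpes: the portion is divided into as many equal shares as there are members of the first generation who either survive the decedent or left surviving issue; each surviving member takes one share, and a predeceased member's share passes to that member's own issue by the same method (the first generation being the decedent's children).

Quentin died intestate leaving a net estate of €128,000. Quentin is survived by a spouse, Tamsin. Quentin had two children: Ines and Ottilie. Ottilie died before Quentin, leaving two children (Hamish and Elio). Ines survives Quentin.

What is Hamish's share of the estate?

Hamish receives €24,000.

Tamsin takes one-quarter of €128,000 = €32,000. The remaining €96,000 passes to the descendants.
The descendants' portion (€96,000) is divided into 2 shares of €48,000: Ines takes €48,000; Ottilie's €48,000 share passes to Ottilie's issue.
Ottilie's share (€48,000) is divided into 2 shares of €24,000: Hamish and Elio each take €24,000.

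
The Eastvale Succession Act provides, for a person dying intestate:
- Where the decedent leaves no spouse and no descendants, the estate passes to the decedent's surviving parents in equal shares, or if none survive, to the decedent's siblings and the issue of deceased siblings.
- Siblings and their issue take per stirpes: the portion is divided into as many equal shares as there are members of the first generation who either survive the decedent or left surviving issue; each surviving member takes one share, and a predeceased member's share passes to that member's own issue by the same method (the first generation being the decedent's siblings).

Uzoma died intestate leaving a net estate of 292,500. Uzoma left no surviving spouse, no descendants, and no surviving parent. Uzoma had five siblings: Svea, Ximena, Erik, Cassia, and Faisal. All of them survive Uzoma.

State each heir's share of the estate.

The entire 292,500 passes to the siblings and their issue.
That amount (292,500) is divided into 5 shares of 58,500: Svea, Ximena, Erik, Cassia, and Faisal each take 58,500.

Svea: 58,500; Ximena: 58,500; Erik: 58,500; Cassia: 58,500; Faisal: 58,500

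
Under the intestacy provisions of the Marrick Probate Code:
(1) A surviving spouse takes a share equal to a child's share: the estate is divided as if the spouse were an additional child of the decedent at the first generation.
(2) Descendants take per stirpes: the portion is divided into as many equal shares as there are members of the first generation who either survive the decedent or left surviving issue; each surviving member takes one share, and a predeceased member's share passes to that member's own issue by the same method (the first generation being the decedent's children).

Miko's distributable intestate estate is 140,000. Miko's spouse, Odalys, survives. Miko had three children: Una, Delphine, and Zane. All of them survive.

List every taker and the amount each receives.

Odalys: 35,000; Una: 35,000; Delphine: 35,000; Zane: 35,000

The spouse counts as an additional share at the children's level, so there are 4 primary shares of 35,000. Odalys takes one such share (35,000).
The children's combined portion (105,000) is divided into 3 shares of 35,000: Una, Delphine, and Zane each take 35,000.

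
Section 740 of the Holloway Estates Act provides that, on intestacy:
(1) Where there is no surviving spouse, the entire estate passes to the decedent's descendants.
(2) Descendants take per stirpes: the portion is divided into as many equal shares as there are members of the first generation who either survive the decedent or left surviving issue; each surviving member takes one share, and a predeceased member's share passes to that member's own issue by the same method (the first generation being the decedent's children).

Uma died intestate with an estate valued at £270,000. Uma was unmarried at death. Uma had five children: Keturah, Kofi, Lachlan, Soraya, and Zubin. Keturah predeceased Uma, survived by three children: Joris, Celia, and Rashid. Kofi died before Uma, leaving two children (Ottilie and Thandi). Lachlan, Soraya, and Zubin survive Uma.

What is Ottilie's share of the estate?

The entire £270,000 passes to the descendants.
That amount (£270,000) is divided into 5 shares of £54,000: Lachlan, Soraya, and Zubin each take £54,000; Keturah's £54,000 share passes to Keturah's issue; Kofi's £54,000 share passes to Kofi's issue.
Keturah's share (£54,000) is divided into 3 shares of £18,000: Joris, Celia, and Rashid each take £18,000.
Kofi's share (£54,000) is divided into 2 shares of £27,000: Ottilie and Thandi each take £27,000.

Ottilie receives £27,000.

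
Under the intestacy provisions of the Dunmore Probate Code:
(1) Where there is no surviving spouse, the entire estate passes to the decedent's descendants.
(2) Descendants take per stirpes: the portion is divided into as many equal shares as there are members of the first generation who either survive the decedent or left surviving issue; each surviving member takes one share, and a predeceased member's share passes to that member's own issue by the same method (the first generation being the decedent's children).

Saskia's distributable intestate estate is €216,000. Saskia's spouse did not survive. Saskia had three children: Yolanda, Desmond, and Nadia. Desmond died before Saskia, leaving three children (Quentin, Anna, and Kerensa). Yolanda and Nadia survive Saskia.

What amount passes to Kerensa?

The entire €216,000 passes to the descendants.
That amount (€216,000) is divided into 3 shares of €72,000: Yolanda and Nadia each take €72,000; Desmond's €72,000 share passes to Desmond's issue.
Desmond's share (€72,000) is divided into 3 shares of €24,000: Quentin, Anna, and Kerensa each take €24,000.

Kerensa receives €24,000.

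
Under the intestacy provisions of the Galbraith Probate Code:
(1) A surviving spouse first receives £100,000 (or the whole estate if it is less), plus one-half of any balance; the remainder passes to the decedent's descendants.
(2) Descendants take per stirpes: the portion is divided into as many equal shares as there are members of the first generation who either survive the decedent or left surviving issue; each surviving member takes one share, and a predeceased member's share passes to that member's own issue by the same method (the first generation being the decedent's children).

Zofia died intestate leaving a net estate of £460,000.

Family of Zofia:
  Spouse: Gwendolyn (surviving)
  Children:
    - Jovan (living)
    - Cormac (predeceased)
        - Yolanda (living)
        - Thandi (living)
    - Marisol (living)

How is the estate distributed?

Gwendolyn: £280,000; Jovan: £60,000; Yolanda: £30,000; Thandi: £30,000; Marisol: £60,000

Gwendolyn first takes £100,000, leaving a balance of £360,000. Gwendolyn then takes one-half of the balance (£180,000), for a total of £280,000. The remaining £180,000 passes to the descendants.
The descendants' portion (£180,000) is divided into 3 shares of £60,000: Jovan and Marisol each take £60,000; Cormac's £60,000 share passes to Cormac's issue.
Cormac's share (£60,000) is divided into 2 shares of £30,000: Yolanda and Thandi each take £30,000.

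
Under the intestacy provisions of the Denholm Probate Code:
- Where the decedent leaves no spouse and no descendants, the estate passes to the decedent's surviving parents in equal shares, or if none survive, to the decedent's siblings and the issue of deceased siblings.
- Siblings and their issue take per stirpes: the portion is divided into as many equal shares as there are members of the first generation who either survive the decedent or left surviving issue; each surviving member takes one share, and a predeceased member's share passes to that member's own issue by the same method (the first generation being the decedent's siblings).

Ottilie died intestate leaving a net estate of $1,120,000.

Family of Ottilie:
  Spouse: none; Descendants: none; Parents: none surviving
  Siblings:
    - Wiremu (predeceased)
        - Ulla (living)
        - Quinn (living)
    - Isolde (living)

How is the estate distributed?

Ulla: $280,000; Quinn: $280,000; Isolde: $560,000

The entire $1,120,000 passes to the siblings and their issue.
That amount ($1,120,000) is divided into 2 shares of $560,000: Isolde takes $560,000; Wiremu's $560,000 share passes to Wiremu's issue.
Wiremu's share ($560,000) is divided into 2 shares of $280,000: Ulla and Quinn each take $280,000.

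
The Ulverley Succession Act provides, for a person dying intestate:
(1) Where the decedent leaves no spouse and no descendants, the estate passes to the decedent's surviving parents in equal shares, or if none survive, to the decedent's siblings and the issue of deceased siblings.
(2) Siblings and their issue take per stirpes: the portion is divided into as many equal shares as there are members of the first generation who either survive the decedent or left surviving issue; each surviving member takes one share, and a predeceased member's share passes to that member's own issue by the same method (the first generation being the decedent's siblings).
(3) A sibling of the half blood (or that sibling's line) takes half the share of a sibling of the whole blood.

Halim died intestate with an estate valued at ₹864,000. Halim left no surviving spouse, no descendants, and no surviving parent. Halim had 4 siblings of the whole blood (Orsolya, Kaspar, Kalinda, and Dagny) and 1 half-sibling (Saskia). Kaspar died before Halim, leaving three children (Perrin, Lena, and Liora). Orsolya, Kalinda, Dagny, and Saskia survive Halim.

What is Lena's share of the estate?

The entire ₹864,000 passes to the siblings and their issue.
Counting each half-blood sibling's line as half a unit, there are 9/2 units in ₹864,000, so one unit is ₹192,000. Whole-blood lines (Orsolya, Kaspar, Kalinda, and Dagny) take ₹192,000 each; half-blood lines (Saskia) take ₹96,000 each.
Kaspar's share (₹192,000) is divided into 3 shares of ₹64,000: Perrin, Lena, and Liora each take ₹64,000.

Lena receives ₹64,000.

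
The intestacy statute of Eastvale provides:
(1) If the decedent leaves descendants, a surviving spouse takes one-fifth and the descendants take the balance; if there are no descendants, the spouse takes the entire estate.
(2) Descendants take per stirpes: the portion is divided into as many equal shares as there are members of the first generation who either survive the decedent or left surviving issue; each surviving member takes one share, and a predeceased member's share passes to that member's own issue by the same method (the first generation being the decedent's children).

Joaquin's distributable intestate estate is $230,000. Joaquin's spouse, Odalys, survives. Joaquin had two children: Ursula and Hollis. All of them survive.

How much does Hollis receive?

Odalys takes one-fifth of $230,000 = $46,000. The remaining $184,000 passes to the descendants.
The descendants' portion ($184,000) is divided into 2 shares of $92,000: Ursula and Hollis each take $92,000.

Hollis receives $92,000.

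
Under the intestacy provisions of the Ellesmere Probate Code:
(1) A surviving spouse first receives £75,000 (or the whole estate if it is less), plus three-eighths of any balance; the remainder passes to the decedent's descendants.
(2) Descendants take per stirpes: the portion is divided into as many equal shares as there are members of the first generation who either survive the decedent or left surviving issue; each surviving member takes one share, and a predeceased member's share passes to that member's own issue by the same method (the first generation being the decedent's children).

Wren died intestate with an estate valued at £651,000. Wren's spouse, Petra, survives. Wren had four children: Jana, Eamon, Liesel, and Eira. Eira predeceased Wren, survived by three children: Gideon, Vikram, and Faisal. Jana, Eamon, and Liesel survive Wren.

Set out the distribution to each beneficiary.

Petra first takes £75,000, leaving a balance of £576,000. Petra then takes three-eighths of the balance (£216,000), for a total of £291,000. The remaining £360,000 passes to the descendants.
The descendants' portion (£360,000) is divided into 4 shares of £90,000: Jana, Eamon, and Liesel each take £90,000; Eira's £90,000 share passes to Eira's issue.
Eira's share (£90,000) is divided into 3 shares of £30,000: Gideon, Vikram, and Faisal each take £30,000.

Petra: £291,000; Jana: £90,000; Eamon: £90,000; Liesel: £90,000; Gideon: £30,000; Vikram: £30,000; Faisal: £30,000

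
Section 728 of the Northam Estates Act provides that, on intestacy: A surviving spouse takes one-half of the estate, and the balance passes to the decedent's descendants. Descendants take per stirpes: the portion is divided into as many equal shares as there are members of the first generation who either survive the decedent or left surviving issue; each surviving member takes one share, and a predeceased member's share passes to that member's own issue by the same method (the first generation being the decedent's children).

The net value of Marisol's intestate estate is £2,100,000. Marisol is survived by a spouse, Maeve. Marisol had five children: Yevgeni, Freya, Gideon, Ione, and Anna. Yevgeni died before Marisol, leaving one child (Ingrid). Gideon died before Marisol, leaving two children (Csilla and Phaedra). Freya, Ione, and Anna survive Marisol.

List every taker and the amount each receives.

Maeve takes one-half of £2,100,000 = £1,050,000. The remaining £1,050,000 passes to the descendants.
The descendants' portion (£1,050,000) is divided into 5 shares of £210,000: Freya, Ione, and Anna each take £210,000; Yevgeni's £210,000 share passes to Yevgeni's issue; Gideon's £210,000 share passes to Gideon's issue.
Yevgeni's share (£210,000) passes entirely to Ingrid.
Gideon's share (£210,000) is divided into 2 shares of £105,000: Csilla and Phaedra each take £105,000.

Maeve: £1,050,000; Ingrid: £210,000; Freya: £210,000; Csilla: £105,000; Phaedra: £105,000; Ione: £210,000; Anna: £210,000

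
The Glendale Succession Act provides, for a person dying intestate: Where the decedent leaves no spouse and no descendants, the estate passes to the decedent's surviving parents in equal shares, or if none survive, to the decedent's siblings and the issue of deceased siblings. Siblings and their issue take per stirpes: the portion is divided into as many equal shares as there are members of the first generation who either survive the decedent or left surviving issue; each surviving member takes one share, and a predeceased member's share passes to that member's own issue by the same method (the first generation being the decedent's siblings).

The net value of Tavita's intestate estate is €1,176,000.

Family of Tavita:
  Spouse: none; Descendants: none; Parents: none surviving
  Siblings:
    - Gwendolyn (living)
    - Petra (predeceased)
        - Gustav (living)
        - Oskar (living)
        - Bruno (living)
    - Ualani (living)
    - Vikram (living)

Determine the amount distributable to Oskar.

Oskar receives €98,000.

The entire €1,176,000 passes to the siblings and their issue.
That amount (€1,176,000) is divided into 4 shares of €294,000: Gwendolyn, Ualani, and Vikram each take €294,000; Petra's €294,000 share passes to Petra's issue.
Petra's share (€294,000) is divided into 3 shares of €98,000: Gustav, Oskar, and Bruno each take €98,000.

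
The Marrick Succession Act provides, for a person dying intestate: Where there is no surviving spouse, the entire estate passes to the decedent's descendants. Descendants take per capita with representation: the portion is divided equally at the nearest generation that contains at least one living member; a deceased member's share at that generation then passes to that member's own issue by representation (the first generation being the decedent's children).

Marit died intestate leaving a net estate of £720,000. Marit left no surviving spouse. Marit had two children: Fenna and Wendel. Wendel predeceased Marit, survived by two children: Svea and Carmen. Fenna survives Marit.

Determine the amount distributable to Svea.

The entire £720,000 passes to the descendants.
That amount (£720,000) is divided into 2 shares of £360,000: Fenna takes £360,000; Wendel's £360,000 share passes to Wendel's issue.
Wendel's share (£360,000) is divided into 2 shares of £180,000: Svea and Carmen each take £180,000.

Svea receives £180,000.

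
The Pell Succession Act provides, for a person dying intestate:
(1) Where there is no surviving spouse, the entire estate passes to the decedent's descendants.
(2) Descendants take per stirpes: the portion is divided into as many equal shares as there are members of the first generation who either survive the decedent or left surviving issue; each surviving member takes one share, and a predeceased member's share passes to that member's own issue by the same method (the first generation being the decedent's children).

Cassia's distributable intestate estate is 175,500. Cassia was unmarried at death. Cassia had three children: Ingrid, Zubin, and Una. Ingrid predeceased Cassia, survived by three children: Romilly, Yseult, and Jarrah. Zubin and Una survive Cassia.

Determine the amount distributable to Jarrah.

The entire 175,500 passes to the descendants.
That amount (175,500) is divided into 3 shares of 58,500: Zubin and Una each take 58,500; Ingrid's 58,500 share passes to Ingrid's issue.
Ingrid's share (58,500) is divided into 3 shares of 19,500: Romilly, Yseult, and Jarrah each take 19,500.

Jarrah receives 19,500.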